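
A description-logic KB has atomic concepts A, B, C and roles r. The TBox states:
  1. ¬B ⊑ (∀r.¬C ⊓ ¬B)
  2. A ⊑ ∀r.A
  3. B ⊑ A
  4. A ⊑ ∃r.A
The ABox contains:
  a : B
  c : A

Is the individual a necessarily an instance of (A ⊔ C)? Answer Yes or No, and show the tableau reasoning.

Yes

1. a : (A ⊔ C)?  L(a) = {B} ∪ {(¬A ⊓ ¬C)}
   clash {A, ¬A} at a — a ∈ (A ⊔ C)
2. Hence a : (A ⊔ C): entailed.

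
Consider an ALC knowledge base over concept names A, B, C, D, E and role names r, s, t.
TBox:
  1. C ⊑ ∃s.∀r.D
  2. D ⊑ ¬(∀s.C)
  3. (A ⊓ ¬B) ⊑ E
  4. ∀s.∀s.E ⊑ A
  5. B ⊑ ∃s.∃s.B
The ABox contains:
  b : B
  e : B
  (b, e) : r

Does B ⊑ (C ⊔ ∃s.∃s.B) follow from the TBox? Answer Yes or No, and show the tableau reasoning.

Yes

1. B ⊑ (C ⊔ ∃s.∃s.B)  ⇔  (B ⊓ (¬C ⊓ ∀s.∀s.¬B)) unsat w.r.t. T
   all branches close; clash {B, ¬B} at an ∃-successor
2. Hence B ⊑ (C ⊔ ∃s.∃s.B): entailed.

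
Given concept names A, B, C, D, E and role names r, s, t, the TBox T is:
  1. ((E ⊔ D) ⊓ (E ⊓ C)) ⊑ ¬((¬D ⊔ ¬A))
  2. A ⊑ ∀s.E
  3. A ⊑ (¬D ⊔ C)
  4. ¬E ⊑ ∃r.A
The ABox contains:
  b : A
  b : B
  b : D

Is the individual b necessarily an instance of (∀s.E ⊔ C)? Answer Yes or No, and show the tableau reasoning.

1. b : (∀s.E ⊔ C)?  L(b) = {A, B, D} ∪ {(∃s.¬E ⊓ ¬C)}
   clash {C, ¬C} at b — b ∈ (∀s.E ⊔ C)
2. Hence b : (∀s.E ⊔ C): entailed.

Yes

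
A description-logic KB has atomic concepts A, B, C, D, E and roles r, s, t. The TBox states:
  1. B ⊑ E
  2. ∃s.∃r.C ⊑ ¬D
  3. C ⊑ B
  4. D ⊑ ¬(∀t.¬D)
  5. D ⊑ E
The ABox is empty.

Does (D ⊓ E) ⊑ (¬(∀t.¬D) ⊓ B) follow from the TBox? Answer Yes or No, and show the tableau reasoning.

1. (D ⊓ E) ⊑ (¬(∀t.¬D) ⊓ B)  ⇔  ((D ⊓ E) ⊓ (∀t.¬D ⊔ ¬B)) unsat w.r.t. T
   apply at x₀: D⊑¬(∀t.¬D)
   open: L(x₀) ⊇ {D, E, ¬B, ¬C, ∀s.∀r.¬C, …} (+ ∃-successors)
2. Hence (D ⊓ E) ⊑ (¬(∀t.¬D) ⊓ B): not entailed.

No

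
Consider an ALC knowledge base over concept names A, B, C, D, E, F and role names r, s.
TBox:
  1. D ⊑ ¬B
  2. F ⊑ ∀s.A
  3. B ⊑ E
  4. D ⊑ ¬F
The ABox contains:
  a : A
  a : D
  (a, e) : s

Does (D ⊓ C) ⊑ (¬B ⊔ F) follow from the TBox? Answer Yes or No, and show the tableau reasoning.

1. (D ⊓ C) ⊑ (¬B ⊔ F)  ⇔  ((D ⊓ C) ⊓ (B ⊓ ¬F)) unsat w.r.t. T
   all branches close; clash {B, ¬B} at x₀
2. Hence (D ⊓ C) ⊑ (¬B ⊔ F): entailed.

Yes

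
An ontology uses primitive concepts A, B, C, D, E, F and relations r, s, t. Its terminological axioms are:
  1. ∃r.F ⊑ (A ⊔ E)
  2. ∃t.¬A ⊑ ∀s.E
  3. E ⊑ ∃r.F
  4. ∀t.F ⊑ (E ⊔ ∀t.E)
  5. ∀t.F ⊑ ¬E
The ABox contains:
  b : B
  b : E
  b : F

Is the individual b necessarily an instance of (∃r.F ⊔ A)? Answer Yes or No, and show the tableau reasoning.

1. b : (∃r.F ⊔ A)?  L(b) = {B, E, F} ∪ {(∀r.¬F ⊓ ¬A)}
   clash {E, ¬E} at b — b ∈ (∃r.F ⊔ A)
2. Hence b : (∃r.F ⊔ A): entailed.

Yes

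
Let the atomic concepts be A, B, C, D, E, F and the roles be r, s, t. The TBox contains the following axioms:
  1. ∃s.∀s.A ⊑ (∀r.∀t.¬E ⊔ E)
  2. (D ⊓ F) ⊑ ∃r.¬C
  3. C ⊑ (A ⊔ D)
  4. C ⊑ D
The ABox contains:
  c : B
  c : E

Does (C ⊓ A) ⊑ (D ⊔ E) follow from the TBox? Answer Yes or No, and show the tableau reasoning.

Yes

1. (C ⊓ A) ⊑ (D ⊔ E)  ⇔  ((C ⊓ A) ⊓ (¬D ⊓ ¬E)) unsat w.r.t. T
   all branches close; clash {D, ¬D} at x₀
2. Hence (C ⊓ A) ⊑ (D ⊔ E): entailed.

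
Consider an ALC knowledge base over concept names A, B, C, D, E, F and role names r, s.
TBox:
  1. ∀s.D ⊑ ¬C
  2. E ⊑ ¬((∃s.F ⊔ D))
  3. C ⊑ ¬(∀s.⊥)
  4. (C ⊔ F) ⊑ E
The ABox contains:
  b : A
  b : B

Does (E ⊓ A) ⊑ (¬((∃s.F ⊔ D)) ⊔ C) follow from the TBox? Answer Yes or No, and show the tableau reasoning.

1. (E ⊓ A) ⊑ (¬((∃s.F ⊔ D)) ⊔ C)  ⇔  ((E ⊓ A) ⊓ ((∃s.F ⊔ D) ⊓ ¬C)) unsat w.r.t. T
   all branches close; clash {D, ¬D} at x₀
2. Hence (E ⊓ A) ⊑ (¬((∃s.F ⊔ D)) ⊔ C): entailed.

Yes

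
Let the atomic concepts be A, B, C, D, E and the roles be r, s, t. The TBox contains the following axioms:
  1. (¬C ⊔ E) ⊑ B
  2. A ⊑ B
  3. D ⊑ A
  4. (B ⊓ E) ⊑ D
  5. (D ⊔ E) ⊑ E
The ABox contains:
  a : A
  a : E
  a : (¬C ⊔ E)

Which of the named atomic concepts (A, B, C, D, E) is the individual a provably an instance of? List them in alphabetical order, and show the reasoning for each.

{A, B, D, E}

1. a : A?  L(a) = {A, E, (¬C ⊔ E)} ∪ {¬A}
   clash {A, ¬A} at a — a ∈ A
2. a : B?  L(a) = {A, E, (¬C ⊔ E)} ∪ {¬B}
   clash {B, ¬B} at a — a ∈ B
3. a : C?  L(a) = {A, E, (¬C ⊔ E)} ∪ {¬C}
   apply at a: (¬C ⊔ E)⊑B; A⊑B
   open: L(a) ⊇ {A, B, D, E, ¬C} — a ∉ C possible
4. a : D?  L(a) = {A, E, (¬C ⊔ E)} ∪ {¬D}
   clash {D, ¬D} at a — a ∈ D
5. a : E?  L(a) = {A, E, (¬C ⊔ E)} ∪ {¬E}
   clash {E, ¬E} at a — a ∈ E
6. Entailed for a: {A, B, D, E}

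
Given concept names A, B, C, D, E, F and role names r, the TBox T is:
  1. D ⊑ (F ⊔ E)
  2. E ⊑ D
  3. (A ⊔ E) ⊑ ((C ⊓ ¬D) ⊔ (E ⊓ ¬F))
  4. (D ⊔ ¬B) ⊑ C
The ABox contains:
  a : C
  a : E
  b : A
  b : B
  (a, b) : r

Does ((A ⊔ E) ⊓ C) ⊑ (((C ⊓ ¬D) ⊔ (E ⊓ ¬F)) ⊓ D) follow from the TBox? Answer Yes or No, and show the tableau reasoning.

No

1. ((A ⊔ E) ⊓ C) ⊑ (((C ⊓ ¬D) ⊔ (E ⊓ ¬F)) ⊓ D)  ⇔  (((A ⊔ E) ⊓ C) ⊓ (((¬C ⊔ D) ⊓ (¬E ⊔ F)) ⊔ ¬D)) unsat w.r.t. T
   apply at x₀: (A ⊔ E)⊑((C ⊓ ¬D) ⊔ (E ⊓ ¬F))
   open: L(x₀) ⊇ {A, C, ¬D, ¬E}
2. Hence ((A ⊔ E) ⊓ C) ⊑ (((C ⊓ ¬D) ⊔ (E ⊓ ¬F)) ⊓ D): not entailed.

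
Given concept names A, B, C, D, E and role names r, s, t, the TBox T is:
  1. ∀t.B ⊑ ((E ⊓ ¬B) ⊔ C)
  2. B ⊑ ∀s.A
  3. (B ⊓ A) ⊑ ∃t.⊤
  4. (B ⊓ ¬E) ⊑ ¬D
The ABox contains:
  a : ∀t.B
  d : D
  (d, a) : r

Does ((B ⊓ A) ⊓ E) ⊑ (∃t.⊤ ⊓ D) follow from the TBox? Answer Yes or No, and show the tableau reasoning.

1. ((B ⊓ A) ⊓ E) ⊑ (∃t.⊤ ⊓ D)  ⇔  (((B ⊓ A) ⊓ E) ⊓ (∀t.⊥ ⊔ ¬D)) unsat w.r.t. T
   apply at x₀: B⊑∀s.A; (B ⊓ A)⊑∃t.⊤
   open: L(x₀) ⊇ {A, B, E, ¬D, ∀s.A, …} (+ ∃-successors)
2. Hence ((B ⊓ A) ⊓ E) ⊑ (∃t.⊤ ⊓ D): not entailed.

No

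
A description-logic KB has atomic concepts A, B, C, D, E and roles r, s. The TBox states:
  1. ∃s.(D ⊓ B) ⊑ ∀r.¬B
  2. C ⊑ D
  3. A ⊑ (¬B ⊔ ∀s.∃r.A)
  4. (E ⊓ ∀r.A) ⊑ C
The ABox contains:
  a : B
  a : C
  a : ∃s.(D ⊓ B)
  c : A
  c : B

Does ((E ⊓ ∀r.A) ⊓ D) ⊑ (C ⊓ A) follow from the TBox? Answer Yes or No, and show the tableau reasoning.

1. ((E ⊓ ∀r.A) ⊓ D) ⊑ (C ⊓ A)  ⇔  (((E ⊓ ∀r.A) ⊓ D) ⊓ (¬C ⊔ ¬A)) unsat w.r.t. T
   apply at x₀: (E ⊓ ∀r.A)⊑C
   open: L(x₀) ⊇ {C, D, E, ¬A, ∀r.A, …}
2. Hence ((E ⊓ ∀r.A) ⊓ D) ⊑ (C ⊓ A): not entailed.

No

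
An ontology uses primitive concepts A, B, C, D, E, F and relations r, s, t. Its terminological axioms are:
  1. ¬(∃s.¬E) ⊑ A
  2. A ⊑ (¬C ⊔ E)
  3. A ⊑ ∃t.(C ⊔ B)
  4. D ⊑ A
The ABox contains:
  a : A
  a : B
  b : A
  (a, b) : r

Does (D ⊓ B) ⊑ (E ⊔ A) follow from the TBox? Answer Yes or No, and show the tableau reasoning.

Yes

1. (D ⊓ B) ⊑ (E ⊔ A)  ⇔  ((D ⊓ B) ⊓ (¬E ⊓ ¬A)) unsat w.r.t. T
   all branches close; clash {A, ¬A} at x₀
2. Hence (D ⊓ B) ⊑ (E ⊔ A): entailed.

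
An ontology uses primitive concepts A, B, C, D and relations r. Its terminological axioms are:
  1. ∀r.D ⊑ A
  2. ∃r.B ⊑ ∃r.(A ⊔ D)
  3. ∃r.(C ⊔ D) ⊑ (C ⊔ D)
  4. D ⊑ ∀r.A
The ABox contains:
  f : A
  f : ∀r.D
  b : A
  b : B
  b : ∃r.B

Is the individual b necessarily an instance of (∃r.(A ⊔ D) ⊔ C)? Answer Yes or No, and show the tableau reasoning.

Yes

1. b : (∃r.(A ⊔ D) ⊔ C)?  L(b) = {A, B, ∃r.B} ∪ {(∀r.(¬A ⊓ ¬D) ⊓ ¬C)}
   clash {A, ¬A} at an ∃-successor — b ∈ (∃r.(A ⊔ D) ⊔ C)
2. Hence b : (∃r.(A ⊔ D) ⊔ C): entailed.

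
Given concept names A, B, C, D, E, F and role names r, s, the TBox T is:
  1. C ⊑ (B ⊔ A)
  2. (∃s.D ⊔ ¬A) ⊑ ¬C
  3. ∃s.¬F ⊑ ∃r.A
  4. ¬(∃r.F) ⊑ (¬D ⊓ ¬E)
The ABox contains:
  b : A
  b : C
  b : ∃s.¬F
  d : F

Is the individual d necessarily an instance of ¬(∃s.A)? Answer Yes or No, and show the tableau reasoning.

1. d : ¬(∃s.A)?  L(d) = {F} ∪ {∃s.A}
   open: L(d) ⊇ {F, ¬C, ∀s.F, ∃r.F, ∃s.A} (+ ∃-successors) — d ∉ ¬(∃s.A) possible
2. Hence d : ¬(∃s.A): not entailed.

No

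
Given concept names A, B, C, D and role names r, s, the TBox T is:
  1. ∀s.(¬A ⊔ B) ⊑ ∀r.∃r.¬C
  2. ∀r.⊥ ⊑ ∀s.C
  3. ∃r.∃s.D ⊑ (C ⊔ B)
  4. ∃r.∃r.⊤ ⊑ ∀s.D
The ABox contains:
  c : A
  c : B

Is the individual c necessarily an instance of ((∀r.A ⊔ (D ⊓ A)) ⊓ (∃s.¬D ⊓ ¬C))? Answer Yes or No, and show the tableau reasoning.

No

1. c : ((∀r.A ⊔ (D ⊓ A)) ⊓ (∃s.¬D ⊓ ¬C))?  L(c) = {A, B} ∪ {((∃r.¬A ⊓ (¬D ⊔ ¬A)) ⊔ (∀s.D ⊔ C))}
   open: L(c) ⊇ {A, B, ¬D, ∀r.∀r.⊥, ∀r.∀s.¬D, …} (+ ∃-successors) — c ∉ ((∀r.A ⊔ (D ⊓ A)) ⊓ (∃s.¬D ⊓ ¬C)) possible
2. Hence c : ((∀r.A ⊔ (D ⊓ A)) ⊓ (∃s.¬D ⊓ ¬C)): not entailed.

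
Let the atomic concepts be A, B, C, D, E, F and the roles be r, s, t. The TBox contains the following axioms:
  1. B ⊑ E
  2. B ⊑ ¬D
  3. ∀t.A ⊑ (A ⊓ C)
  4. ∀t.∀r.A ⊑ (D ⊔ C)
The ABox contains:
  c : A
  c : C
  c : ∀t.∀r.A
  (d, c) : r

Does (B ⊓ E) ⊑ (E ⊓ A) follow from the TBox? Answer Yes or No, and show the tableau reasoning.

No

1. (B ⊓ E) ⊑ (E ⊓ A)  ⇔  ((B ⊓ E) ⊓ (¬E ⊔ ¬A)) unsat w.r.t. T
   apply at x₀: B⊑¬D
   open: L(x₀) ⊇ {B, E, ¬A, ¬D, ∃t.¬A, …} (+ ∃-successors)
2. Hence (B ⊓ E) ⊑ (E ⊓ A): not entailed.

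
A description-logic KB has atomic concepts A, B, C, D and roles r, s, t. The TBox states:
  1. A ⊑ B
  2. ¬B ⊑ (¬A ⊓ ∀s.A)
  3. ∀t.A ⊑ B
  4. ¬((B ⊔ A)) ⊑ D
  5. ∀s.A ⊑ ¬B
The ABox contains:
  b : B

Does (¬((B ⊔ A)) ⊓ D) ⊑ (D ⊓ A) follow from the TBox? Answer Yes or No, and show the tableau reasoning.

No

1. (¬((B ⊔ A)) ⊓ D) ⊑ (D ⊓ A)  ⇔  (((¬B ⊓ ¬A) ⊓ D) ⊓ (¬D ⊔ ¬A)) unsat w.r.t. T
   apply at x₀: ¬B⊑(¬A ⊓ ∀s.A)
   open: L(x₀) ⊇ {D, ¬A, ¬B, ∀s.A, ∃t.¬A} (+ ∃-successors)
2. Hence (¬((B ⊔ A)) ⊓ D) ⊑ (D ⊓ A): not entailed.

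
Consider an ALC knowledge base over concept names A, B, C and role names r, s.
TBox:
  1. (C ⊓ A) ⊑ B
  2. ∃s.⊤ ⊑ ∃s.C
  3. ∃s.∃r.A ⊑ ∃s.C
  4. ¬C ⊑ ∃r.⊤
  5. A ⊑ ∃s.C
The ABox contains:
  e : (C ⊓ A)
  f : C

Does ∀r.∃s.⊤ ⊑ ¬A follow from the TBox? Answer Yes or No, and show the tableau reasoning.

No

1. ∀r.∃s.⊤ ⊑ ¬A  ⇔  (∀r.∃s.⊤ ⊓ A) unsat w.r.t. T
   apply at x₀: A⊑∃s.C
   open: L(x₀) ⊇ {A, B, C, ∀r.∃s.⊤, ∃s.C} (+ ∃-successors)
2. Hence ∀r.∃s.⊤ ⊑ ¬A: not entailed.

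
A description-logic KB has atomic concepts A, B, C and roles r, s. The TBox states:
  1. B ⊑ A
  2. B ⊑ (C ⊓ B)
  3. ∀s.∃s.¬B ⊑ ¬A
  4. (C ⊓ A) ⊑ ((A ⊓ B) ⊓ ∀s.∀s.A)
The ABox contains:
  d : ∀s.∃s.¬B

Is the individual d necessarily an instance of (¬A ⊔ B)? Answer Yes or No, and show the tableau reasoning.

1. d : (¬A ⊔ B)?  L(d) = {∀s.∃s.¬B} ∪ {(A ⊓ ¬B)}
   clash {A, ¬A} at d — d ∈ (¬A ⊔ B)
2. Hence d : (¬A ⊔ B): entailed.

Yes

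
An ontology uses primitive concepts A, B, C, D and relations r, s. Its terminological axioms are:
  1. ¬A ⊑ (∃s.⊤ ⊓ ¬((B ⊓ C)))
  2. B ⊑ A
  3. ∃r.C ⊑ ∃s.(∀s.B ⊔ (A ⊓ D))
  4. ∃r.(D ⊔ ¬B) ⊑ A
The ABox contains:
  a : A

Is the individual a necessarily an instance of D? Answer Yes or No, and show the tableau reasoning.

No

1. a : D?  L(a) = {A} ∪ {¬D}
   open: L(a) ⊇ {A, ¬D, ∀r.¬C} — a ∉ D possible
2. Hence a : D: not entailed.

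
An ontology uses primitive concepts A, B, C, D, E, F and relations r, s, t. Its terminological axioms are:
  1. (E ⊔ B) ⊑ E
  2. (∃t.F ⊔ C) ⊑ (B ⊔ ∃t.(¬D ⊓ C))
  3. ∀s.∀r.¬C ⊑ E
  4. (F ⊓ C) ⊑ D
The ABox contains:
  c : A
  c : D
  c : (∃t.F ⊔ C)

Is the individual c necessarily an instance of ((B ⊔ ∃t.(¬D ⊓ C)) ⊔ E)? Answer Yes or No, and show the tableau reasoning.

Yes

1. c : ((B ⊔ ∃t.(¬D ⊓ C)) ⊔ E)?  L(c) = {A, D, (∃t.F ⊔ C)} ∪ {((¬B ⊓ ∀t.(D ⊔ ¬C)) ⊓ ¬E)}
   clash {E, ¬E} at c — c ∈ ((B ⊔ ∃t.(¬D ⊓ C)) ⊔ E)
2. Hence c : ((B ⊔ ∃t.(¬D ⊓ C)) ⊔ E): entailed.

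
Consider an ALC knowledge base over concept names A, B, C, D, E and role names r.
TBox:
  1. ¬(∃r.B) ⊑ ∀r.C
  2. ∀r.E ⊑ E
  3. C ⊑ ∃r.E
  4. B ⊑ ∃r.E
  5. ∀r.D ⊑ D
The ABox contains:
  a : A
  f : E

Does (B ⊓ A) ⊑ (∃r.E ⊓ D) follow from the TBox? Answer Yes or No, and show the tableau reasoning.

1. (B ⊓ A) ⊑ (∃r.E ⊓ D)  ⇔  ((B ⊓ A) ⊓ (∀r.¬E ⊔ ¬D)) unsat w.r.t. T
   apply at x₀: B⊑∃r.E
   open: L(x₀) ⊇ {A, B, ¬D, ∃r.B, ∃r.E, …} (+ ∃-successors)
2. Hence (B ⊓ A) ⊑ (∃r.E ⊓ D): not entailed.

No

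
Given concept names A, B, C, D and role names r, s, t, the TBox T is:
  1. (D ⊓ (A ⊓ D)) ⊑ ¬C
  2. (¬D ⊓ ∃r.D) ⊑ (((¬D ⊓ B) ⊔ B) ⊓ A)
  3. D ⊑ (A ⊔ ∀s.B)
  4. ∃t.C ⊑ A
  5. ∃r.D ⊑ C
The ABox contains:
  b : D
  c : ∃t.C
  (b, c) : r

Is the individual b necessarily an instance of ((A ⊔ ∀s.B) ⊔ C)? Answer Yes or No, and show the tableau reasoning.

1. b : ((A ⊔ ∀s.B) ⊔ C)?  L(b) = {D} ∪ {((¬A ⊓ ∃s.¬B) ⊓ ¬C)}
   clash {C, ¬C} at b — b ∈ ((A ⊔ ∀s.B) ⊔ C)
2. Hence b : ((A ⊔ ∀s.B) ⊔ C): entailed.

Yes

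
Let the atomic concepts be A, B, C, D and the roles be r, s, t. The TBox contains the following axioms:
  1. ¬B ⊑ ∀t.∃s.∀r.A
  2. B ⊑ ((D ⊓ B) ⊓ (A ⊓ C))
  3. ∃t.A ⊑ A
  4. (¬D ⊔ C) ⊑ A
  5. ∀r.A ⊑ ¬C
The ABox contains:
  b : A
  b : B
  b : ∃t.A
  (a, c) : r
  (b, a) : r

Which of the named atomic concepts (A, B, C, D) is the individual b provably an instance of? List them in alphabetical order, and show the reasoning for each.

1. b : A?  L(b) = {A, B, ∃t.A} ∪ {¬A}
   clash {A, ¬A} at b — b ∈ A
2. b : B?  L(b) = {A, B, ∃t.A} ∪ {¬B}
   clash {B, ¬B} at b — b ∈ B
3. b : C?  L(b) = {A, B, ∃t.A} ∪ {¬C}
   clash {C, ¬C} at b — b ∈ C
4. b : D?  L(b) = {A, B, ∃t.A} ∪ {¬D}
   clash {D, ¬D} at b — b ∈ D
5. Entailed for b: {A, B, C, D}

{A, B, C, D}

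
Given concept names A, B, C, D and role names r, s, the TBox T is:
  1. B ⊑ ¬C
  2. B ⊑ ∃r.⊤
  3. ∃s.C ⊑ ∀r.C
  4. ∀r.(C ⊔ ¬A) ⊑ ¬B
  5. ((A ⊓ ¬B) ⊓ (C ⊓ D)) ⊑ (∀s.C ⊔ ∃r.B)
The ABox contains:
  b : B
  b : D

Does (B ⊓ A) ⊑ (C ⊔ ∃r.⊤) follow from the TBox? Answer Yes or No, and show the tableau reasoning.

Yes

1. (B ⊓ A) ⊑ (C ⊔ ∃r.⊤)  ⇔  ((B ⊓ A) ⊓ (¬C ⊓ ∀r.⊥)) unsat w.r.t. T
   all branches close; clash {B, ¬B} at x₀
2. Hence (B ⊓ A) ⊑ (C ⊔ ∃r.⊤): entailed.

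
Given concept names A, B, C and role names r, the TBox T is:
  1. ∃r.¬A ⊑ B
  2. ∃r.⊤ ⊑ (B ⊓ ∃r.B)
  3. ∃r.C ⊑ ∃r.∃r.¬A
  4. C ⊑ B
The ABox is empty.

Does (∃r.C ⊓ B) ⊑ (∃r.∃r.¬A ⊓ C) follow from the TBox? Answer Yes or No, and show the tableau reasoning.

1. (∃r.C ⊓ B) ⊑ (∃r.∃r.¬A ⊓ C)  ⇔  ((∃r.C ⊓ B) ⊓ (∀r.∀r.A ⊔ ¬C)) unsat w.r.t. T
   apply at x₀: ∃r.C⊑∃r.∃r.¬A
   open: L(x₀) ⊇ {B, ¬C, ∃r.B, ∃r.C, ∃r.∃r.¬A} (+ ∃-successors)
2. Hence (∃r.C ⊓ B) ⊑ (∃r.∃r.¬A ⊓ C): not entailed.

No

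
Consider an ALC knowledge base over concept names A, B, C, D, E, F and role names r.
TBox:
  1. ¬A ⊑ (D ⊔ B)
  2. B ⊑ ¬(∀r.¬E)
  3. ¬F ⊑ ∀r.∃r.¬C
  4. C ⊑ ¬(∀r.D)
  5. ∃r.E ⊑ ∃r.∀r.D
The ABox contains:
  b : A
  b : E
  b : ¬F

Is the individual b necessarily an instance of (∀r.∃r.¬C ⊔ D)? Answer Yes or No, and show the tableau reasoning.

Yes

1. b : (∀r.∃r.¬C ⊔ D)?  L(b) = {A, E, ¬F} ∪ {(∃r.∀r.C ⊓ ¬D)}
   clash {C, ¬C} at an ∃-successor — b ∈ (∀r.∃r.¬C ⊔ D)
2. Hence b : (∀r.∃r.¬C ⊔ D): entailed.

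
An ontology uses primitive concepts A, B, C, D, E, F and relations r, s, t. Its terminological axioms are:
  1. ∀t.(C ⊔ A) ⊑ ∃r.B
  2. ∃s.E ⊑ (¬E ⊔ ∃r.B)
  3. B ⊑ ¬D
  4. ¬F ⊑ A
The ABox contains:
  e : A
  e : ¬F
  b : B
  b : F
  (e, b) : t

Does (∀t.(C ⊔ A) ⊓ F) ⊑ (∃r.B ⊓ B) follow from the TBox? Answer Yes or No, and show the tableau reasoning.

1. (∀t.(C ⊔ A) ⊓ F) ⊑ (∃r.B ⊓ B)  ⇔  ((∀t.(C ⊔ A) ⊓ F) ⊓ (∀r.¬B ⊔ ¬B)) unsat w.r.t. T
   apply at x₀: ∀t.(C ⊔ A)⊑∃r.B
   open: L(x₀) ⊇ {F, ¬B, ∀s.¬E, ∀t.(C ⊔ A), ∃r.B} (+ ∃-successors)
2. Hence (∀t.(C ⊔ A) ⊓ F) ⊑ (∃r.B ⊓ B): not entailed.

No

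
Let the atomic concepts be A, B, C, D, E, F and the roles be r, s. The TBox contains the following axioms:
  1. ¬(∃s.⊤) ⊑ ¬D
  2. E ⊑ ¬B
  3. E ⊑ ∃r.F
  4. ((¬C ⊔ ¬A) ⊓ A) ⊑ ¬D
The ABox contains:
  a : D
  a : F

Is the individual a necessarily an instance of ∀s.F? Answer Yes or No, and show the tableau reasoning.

No

1. a : ∀s.F?  L(a) = {D, F} ∪ {∃s.¬F}
   open: L(a) ⊇ {A, C, D, F, ¬E, …} (+ ∃-successors) — a ∉ ∀s.F possible
2. Hence a : ∀s.F: not entailed.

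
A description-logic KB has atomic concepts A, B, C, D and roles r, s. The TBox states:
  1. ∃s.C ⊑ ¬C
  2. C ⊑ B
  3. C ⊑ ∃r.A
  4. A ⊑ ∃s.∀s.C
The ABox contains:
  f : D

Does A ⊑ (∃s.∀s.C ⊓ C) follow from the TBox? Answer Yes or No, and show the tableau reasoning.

1. A ⊑ (∃s.∀s.C ⊓ C)  ⇔  (A ⊓ (∀s.∃s.¬C ⊔ ¬C)) unsat w.r.t. T
   apply at x₀: A⊑∃s.∀s.C
   open: L(x₀) ⊇ {A, ¬C, ∃s.∀s.C} (+ ∃-successors)
2. Hence A ⊑ (∃s.∀s.C ⊓ C): not entailed.

No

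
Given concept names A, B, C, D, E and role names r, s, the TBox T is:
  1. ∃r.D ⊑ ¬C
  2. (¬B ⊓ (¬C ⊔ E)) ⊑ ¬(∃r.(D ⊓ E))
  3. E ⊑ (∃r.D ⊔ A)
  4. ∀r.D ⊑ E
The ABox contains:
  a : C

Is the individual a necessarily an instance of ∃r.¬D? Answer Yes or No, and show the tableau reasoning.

1. a : ∃r.¬D?  L(a) = {C} ∪ {∀r.D}
   apply at a: ∀r.D⊑E
   open: L(a) ⊇ {A, B, C, E, ∀r.D, …} — a ∉ ∃r.¬D possible
2. Hence a : ∃r.¬D: not entailed.

No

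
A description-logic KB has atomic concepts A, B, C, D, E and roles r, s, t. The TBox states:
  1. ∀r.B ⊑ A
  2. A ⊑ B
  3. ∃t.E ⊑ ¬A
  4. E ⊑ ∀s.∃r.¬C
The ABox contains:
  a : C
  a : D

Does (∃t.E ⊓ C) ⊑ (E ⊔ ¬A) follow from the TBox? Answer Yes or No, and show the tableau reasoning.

Yes

1. (∃t.E ⊓ C) ⊑ (E ⊔ ¬A)  ⇔  ((∃t.E ⊓ C) ⊓ (¬E ⊓ A)) unsat w.r.t. T
   all branches close; clash {A, ¬A} at x₀
2. Hence (∃t.E ⊓ C) ⊑ (E ⊔ ¬A): entailed.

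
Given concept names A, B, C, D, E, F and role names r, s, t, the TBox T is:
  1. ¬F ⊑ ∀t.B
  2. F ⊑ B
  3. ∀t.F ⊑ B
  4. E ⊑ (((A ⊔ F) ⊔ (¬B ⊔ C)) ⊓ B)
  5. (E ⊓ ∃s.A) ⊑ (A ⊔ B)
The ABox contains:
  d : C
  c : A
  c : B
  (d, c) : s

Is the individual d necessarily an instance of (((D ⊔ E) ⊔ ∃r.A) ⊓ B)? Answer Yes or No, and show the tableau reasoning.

1. d : (((D ⊔ E) ⊔ ∃r.A) ⊓ B)?  L(d) = {C} ∪ {(((¬D ⊓ ¬E) ⊓ ∀r.¬A) ⊔ ¬B)}
   open: L(d) ⊇ {B, C, F, ¬D, ¬E, …} — d ∉ (((D ⊔ E) ⊔ ∃r.A) ⊓ B) possible
2. Hence d : (((D ⊔ E) ⊔ ∃r.A) ⊓ B): not entailed.

No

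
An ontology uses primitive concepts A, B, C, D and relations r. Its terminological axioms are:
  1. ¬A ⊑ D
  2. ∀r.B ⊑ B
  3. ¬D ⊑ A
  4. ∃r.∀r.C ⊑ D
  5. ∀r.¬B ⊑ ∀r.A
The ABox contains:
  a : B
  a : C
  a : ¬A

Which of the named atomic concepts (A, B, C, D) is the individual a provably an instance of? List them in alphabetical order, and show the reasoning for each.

1. a : A?  L(a) = {B, C, ¬A} ∪ {¬A}
   apply at a: ¬A⊑D
   open: L(a) ⊇ {B, C, D, ¬A, ∃r.B} (+ ∃-successors) — a ∉ A possible
2. a : B?  L(a) = {B, C, ¬A} ∪ {¬B}
   clash {B, ¬B} at a — a ∈ B
3. a : C?  L(a) = {B, C, ¬A} ∪ {¬C}
   clash {C, ¬C} at a — a ∈ C
4. a : D?  L(a) = {B, C, ¬A} ∪ {¬D}
   clash {D, ¬D} at a — a ∈ D
5. Entailed for a: {B, C, D}

{B, C, D}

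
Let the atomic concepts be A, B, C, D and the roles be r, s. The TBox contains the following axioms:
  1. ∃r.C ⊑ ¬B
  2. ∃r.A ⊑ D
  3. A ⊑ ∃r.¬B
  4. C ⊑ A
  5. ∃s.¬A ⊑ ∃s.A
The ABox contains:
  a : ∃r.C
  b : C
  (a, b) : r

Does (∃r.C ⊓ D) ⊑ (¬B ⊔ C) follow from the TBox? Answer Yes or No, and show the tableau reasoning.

Yes

1. (∃r.C ⊓ D) ⊑ (¬B ⊔ C)  ⇔  ((∃r.C ⊓ D) ⊓ (B ⊓ ¬C)) unsat w.r.t. T
   all branches close; clash {B, ¬B} at x₀
2. Hence (∃r.C ⊓ D) ⊑ (¬B ⊔ C): entailed.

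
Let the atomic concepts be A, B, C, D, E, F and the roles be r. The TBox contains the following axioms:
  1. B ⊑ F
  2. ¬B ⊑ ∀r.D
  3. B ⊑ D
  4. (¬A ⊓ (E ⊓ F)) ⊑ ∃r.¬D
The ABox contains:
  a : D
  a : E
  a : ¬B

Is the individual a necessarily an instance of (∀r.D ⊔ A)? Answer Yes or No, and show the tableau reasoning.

1. a : (∀r.D ⊔ A)?  L(a) = {D, E, ¬B} ∪ {(∃r.¬D ⊓ ¬A)}
   clash {D, ¬D} at an ∃-successor — a ∈ (∀r.D ⊔ A)
2. Hence a : (∀r.D ⊔ A): entailed.

Yes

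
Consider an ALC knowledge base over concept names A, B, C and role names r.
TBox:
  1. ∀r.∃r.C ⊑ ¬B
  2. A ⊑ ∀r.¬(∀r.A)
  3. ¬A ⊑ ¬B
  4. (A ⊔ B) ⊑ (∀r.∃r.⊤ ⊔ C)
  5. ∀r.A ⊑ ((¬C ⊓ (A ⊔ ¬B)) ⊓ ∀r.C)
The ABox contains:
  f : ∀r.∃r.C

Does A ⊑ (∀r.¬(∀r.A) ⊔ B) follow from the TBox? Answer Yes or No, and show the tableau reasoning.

Yes

1. A ⊑ (∀r.¬(∀r.A) ⊔ B)  ⇔  (A ⊓ (∃r.∀r.A ⊓ ¬B)) unsat w.r.t. T
   all branches close; clash {C, ¬C} at x₀
2. Hence A ⊑ (∀r.¬(∀r.A) ⊔ B): entailed.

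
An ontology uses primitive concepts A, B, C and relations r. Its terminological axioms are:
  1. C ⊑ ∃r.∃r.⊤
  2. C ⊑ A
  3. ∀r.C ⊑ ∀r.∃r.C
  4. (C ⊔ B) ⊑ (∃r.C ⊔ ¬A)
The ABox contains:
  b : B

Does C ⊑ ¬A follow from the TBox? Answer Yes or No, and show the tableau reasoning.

1. C ⊑ ¬A  ⇔  (C ⊓ A) unsat w.r.t. T
   apply at x₀: C⊑∃r.∃r.⊤
   open: L(x₀) ⊇ {A, C, ∃r.C, ∃r.¬C, ∃r.∃r.⊤} (+ ∃-successors)
2. Hence C ⊑ ¬A: not entailed.

No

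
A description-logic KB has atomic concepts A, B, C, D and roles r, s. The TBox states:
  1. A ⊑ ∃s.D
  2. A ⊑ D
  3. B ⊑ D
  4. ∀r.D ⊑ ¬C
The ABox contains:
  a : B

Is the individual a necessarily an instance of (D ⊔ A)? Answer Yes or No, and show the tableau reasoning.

1. a : (D ⊔ A)?  L(a) = {B} ∪ {(¬D ⊓ ¬A)}
   clash {D, ¬D} at a — a ∈ (D ⊔ A)
2. Hence a : (D ⊔ A): entailed.

Yes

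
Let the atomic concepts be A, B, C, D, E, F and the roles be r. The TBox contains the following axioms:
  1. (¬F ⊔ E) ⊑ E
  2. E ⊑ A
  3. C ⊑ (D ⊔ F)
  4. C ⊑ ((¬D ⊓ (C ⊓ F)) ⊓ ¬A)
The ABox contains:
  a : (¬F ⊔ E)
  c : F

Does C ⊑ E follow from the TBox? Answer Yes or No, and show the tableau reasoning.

1. C ⊑ E  ⇔  (C ⊓ ¬E) unsat w.r.t. T
   apply at x₀: C⊑(D ⊔ F); C⊑((¬D ⊓ (C ⊓ F)) ⊓ ¬A)
   open: L(x₀) ⊇ {C, F, ¬A, ¬D, ¬E}
2. Hence C ⊑ E: not entailed.

No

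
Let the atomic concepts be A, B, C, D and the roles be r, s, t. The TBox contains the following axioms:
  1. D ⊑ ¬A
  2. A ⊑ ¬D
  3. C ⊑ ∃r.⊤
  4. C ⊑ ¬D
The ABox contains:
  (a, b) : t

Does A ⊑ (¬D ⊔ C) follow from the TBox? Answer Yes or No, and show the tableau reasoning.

1. A ⊑ (¬D ⊔ C)  ⇔  (A ⊓ (D ⊓ ¬C)) unsat w.r.t. T
   all branches close; clash {D, ¬D} at x₀
2. Hence A ⊑ (¬D ⊔ C): entailed.

Yes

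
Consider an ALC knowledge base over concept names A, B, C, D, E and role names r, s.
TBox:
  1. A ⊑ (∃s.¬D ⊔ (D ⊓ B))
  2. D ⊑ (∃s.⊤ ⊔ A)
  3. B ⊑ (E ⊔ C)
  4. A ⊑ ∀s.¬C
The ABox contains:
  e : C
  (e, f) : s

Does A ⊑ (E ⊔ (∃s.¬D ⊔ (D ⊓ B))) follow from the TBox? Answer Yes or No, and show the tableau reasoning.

1. A ⊑ (E ⊔ (∃s.¬D ⊔ (D ⊓ B)))  ⇔  (A ⊓ (¬E ⊓ (∀s.D ⊓ (¬D ⊔ ¬B)))) unsat w.r.t. T
   all branches close; clash {B, ¬B} at x₀
2. Hence A ⊑ (E ⊔ (∃s.¬D ⊔ (D ⊓ B))): entailed.

Yes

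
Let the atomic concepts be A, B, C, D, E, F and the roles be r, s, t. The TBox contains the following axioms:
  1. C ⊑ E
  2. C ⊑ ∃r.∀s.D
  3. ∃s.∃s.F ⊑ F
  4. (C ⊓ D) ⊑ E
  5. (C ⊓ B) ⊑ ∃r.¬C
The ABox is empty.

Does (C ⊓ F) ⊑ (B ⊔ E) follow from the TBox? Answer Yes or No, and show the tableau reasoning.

Yes

1. (C ⊓ F) ⊑ (B ⊔ E)  ⇔  ((C ⊓ F) ⊓ (¬B ⊓ ¬E)) unsat w.r.t. T
   all branches close; clash {E, ¬E} at x₀
2. Hence (C ⊓ F) ⊑ (B ⊔ E): entailed.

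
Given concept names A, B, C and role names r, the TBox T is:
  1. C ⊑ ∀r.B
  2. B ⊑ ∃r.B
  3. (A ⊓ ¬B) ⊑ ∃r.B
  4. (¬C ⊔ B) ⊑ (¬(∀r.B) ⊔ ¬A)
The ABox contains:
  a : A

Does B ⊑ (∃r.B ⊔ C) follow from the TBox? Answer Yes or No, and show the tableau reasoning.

1. B ⊑ (∃r.B ⊔ C)  ⇔  (B ⊓ (∀r.¬B ⊓ ¬C)) unsat w.r.t. T
   all branches close; clash {B, ¬B} at an ∃-successor
2. Hence B ⊑ (∃r.B ⊔ C): entailed.

Yes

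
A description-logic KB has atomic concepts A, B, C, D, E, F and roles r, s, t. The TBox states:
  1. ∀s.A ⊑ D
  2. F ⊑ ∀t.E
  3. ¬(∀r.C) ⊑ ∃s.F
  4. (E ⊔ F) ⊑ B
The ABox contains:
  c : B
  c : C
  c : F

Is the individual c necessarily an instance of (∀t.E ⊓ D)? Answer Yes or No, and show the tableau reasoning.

No

1. c : (∀t.E ⊓ D)?  L(c) = {B, C, F} ∪ {(∃t.¬E ⊔ ¬D)}
   apply at c: F⊑∀t.E
   open: L(c) ⊇ {B, C, F, ¬D, ∀r.C, …} (+ ∃-successors) — c ∉ (∀t.E ⊓ D) possible
2. Hence c : (∀t.E ⊓ D): not entailed.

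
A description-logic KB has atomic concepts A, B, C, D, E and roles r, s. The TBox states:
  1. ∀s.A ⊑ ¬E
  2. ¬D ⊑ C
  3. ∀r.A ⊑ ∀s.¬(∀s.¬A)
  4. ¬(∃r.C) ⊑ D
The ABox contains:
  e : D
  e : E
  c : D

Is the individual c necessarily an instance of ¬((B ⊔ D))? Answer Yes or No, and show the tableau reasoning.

1. c : ¬((B ⊔ D))?  L(c) = {D} ∪ {(B ⊔ D)}
   open: L(c) ⊇ {D, ∃r.¬A, ∃s.¬A} (+ ∃-successors) — c ∉ ¬((B ⊔ D)) possible
2. Hence c : ¬((B ⊔ D)): not entailed.

No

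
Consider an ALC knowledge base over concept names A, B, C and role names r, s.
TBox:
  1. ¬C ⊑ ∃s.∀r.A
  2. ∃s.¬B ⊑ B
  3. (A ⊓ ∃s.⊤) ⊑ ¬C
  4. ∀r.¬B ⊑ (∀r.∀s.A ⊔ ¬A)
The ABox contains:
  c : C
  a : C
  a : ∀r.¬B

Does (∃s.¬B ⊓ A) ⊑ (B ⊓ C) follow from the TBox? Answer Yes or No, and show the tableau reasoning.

No

1. (∃s.¬B ⊓ A) ⊑ (B ⊓ C)  ⇔  ((∃s.¬B ⊓ A) ⊓ (¬B ⊔ ¬C)) unsat w.r.t. T
   apply at x₀: ∃s.¬B⊑B
   open: L(x₀) ⊇ {A, B, ¬C, ∃r.B, ∃s.¬B, …} (+ ∃-successors)
2. Hence (∃s.¬B ⊓ A) ⊑ (B ⊓ C): not entailed.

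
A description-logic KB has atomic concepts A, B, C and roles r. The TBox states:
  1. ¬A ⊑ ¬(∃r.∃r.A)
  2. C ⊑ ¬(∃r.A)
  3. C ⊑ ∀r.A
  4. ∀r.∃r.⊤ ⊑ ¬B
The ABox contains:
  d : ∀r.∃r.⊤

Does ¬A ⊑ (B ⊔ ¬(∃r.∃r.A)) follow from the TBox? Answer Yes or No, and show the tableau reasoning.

Yes

1. ¬A ⊑ (B ⊔ ¬(∃r.∃r.A))  ⇔  (¬A ⊓ (¬B ⊓ ∃r.∃r.A)) unsat w.r.t. T
   all branches close; clash {A, ¬A} at an ∃-successor
2. Hence ¬A ⊑ (B ⊔ ¬(∃r.∃r.A)): entailed.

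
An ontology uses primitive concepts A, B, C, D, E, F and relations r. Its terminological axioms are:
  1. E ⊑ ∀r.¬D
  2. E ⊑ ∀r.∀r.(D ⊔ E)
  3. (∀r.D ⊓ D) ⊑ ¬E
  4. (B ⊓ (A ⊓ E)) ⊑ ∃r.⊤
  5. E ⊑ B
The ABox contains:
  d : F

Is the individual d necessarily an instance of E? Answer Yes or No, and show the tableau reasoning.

1. d : E?  L(d) = {F} ∪ {¬E}
   open: L(d) ⊇ {F, ¬B, ¬E} — d ∉ E possible
2. Hence d : E: not entailed.

No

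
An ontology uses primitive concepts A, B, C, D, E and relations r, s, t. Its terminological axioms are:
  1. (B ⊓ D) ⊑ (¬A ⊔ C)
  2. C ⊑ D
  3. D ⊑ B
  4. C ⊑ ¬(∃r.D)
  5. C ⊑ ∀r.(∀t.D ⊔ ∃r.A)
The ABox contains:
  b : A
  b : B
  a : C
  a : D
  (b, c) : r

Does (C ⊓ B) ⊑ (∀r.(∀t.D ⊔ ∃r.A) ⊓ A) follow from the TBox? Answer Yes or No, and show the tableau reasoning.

No

1. (C ⊓ B) ⊑ (∀r.(∀t.D ⊔ ∃r.A) ⊓ A)  ⇔  ((C ⊓ B) ⊓ (∃r.(∃t.¬D ⊓ ∀r.¬A) ⊔ ¬A)) unsat w.r.t. T
   apply at x₀: C⊑D; C⊑¬(∃r.D); C⊑∀r.(∀t.D ⊔ ∃r.A)
   open: L(x₀) ⊇ {B, C, D, ¬A, ∀r.(∀t.D ⊔ ∃r.A), …}
2. Hence (C ⊓ B) ⊑ (∀r.(∀t.D ⊔ ∃r.A) ⊓ A): not entailed.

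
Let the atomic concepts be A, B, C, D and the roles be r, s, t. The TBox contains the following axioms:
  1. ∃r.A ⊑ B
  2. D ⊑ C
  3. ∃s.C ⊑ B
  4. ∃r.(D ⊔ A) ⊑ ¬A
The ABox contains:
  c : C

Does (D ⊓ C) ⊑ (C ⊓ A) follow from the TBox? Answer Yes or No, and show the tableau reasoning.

1. (D ⊓ C) ⊑ (C ⊓ A)  ⇔  ((D ⊓ C) ⊓ (¬C ⊔ ¬A)) unsat w.r.t. T
   open: L(x₀) ⊇ {C, D, ¬A, ∀r.¬A, ∀s.¬C}
2. Hence (D ⊓ C) ⊑ (C ⊓ A): not entailed.

No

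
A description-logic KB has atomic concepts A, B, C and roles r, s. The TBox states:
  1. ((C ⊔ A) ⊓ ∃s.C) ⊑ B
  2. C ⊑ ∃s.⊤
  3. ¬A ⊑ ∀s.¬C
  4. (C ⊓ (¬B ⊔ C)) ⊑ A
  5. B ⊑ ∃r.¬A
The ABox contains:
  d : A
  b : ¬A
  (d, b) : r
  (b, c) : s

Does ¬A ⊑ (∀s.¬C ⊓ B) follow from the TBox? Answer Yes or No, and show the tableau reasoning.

1. ¬A ⊑ (∀s.¬C ⊓ B)  ⇔  (¬A ⊓ (∃s.C ⊔ ¬B)) unsat w.r.t. T
   apply at x₀: ¬A⊑∀s.¬C
   open: L(x₀) ⊇ {¬A, ¬B, ¬C, ∀s.¬C}
2. Hence ¬A ⊑ (∀s.¬C ⊓ B): not entailed.

No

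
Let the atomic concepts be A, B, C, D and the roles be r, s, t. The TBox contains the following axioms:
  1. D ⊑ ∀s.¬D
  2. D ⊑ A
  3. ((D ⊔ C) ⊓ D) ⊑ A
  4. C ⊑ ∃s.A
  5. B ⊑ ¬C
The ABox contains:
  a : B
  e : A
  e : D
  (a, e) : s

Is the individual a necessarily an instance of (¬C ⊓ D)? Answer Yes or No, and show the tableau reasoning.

1. a : (¬C ⊓ D)?  L(a) = {B} ∪ {(C ⊔ ¬D)}
   apply at a: B⊑¬C
   open: L(a) ⊇ {B, ¬C, ¬D} — a ∉ (¬C ⊓ D) possible
2. Hence a : (¬C ⊓ D): not entailed.

No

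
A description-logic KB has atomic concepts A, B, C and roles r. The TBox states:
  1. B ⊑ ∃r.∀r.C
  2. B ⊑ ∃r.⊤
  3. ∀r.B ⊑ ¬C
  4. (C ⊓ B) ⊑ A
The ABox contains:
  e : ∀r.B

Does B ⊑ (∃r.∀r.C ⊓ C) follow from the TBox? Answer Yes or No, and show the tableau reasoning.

No

1. B ⊑ (∃r.∀r.C ⊓ C)  ⇔  (B ⊓ (∀r.∃r.¬C ⊔ ¬C)) unsat w.r.t. T
   apply at x₀: B⊑∃r.∀r.C; B⊑∃r.⊤
   open: L(x₀) ⊇ {B, ¬C, ∃r.∀r.C, ∃r.⊤} (+ ∃-successors)
2. Hence B ⊑ (∃r.∀r.C ⊓ C): not entailed.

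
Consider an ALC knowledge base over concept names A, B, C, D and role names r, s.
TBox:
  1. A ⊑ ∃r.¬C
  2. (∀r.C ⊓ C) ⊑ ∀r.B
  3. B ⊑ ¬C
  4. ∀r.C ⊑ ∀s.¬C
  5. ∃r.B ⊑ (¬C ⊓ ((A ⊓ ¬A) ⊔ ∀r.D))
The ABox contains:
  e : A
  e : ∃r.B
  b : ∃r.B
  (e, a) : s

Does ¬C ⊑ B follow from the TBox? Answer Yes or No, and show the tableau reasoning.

No

1. ¬C ⊑ B  ⇔  (¬C ⊓ ¬B) unsat w.r.t. T
   open: L(x₀) ⊇ {¬A, ¬B, ¬C, ∀r.¬B, ∃r.¬C} (+ ∃-successors)
2. Hence ¬C ⊑ B: not entailed.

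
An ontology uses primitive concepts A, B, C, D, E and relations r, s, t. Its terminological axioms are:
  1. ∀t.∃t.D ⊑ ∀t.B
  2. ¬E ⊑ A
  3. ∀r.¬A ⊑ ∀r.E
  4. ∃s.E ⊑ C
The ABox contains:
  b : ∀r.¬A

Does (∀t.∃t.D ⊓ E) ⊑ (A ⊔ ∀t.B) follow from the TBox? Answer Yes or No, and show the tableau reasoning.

Yes

1. (∀t.∃t.D ⊓ E) ⊑ (A ⊔ ∀t.B)  ⇔  ((∀t.∃t.D ⊓ E) ⊓ (¬A ⊓ ∃t.¬B)) unsat w.r.t. T
   all branches close; clash {B, ¬B} at an ∃-successor
2. Hence (∀t.∃t.D ⊓ E) ⊑ (A ⊔ ∀t.B): entailed.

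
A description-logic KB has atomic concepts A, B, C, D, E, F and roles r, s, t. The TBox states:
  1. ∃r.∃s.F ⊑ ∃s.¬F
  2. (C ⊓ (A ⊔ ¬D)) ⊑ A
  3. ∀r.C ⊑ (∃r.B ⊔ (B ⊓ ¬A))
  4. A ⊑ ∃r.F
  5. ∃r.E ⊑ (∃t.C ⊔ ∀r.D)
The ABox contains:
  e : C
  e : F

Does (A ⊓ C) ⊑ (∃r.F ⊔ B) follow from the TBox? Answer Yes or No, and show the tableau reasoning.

1. (A ⊓ C) ⊑ (∃r.F ⊔ B)  ⇔  ((A ⊓ C) ⊓ (∀r.¬F ⊓ ¬B)) unsat w.r.t. T
   all branches close; clash {A, ¬A} at x₀
2. Hence (A ⊓ C) ⊑ (∃r.F ⊔ B): entailed.

Yes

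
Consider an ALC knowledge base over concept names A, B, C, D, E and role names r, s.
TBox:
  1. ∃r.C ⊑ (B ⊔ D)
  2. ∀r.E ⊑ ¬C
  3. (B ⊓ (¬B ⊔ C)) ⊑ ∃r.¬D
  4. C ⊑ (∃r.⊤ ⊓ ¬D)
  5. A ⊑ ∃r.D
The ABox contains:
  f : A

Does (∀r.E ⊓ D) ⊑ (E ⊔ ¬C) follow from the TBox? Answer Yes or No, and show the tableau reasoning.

1. (∀r.E ⊓ D) ⊑ (E ⊔ ¬C)  ⇔  ((∀r.E ⊓ D) ⊓ (¬E ⊓ C)) unsat w.r.t. T
   all branches close; clash {D, ¬D} at x₀
2. Hence (∀r.E ⊓ D) ⊑ (E ⊔ ¬C): entailed.

Yes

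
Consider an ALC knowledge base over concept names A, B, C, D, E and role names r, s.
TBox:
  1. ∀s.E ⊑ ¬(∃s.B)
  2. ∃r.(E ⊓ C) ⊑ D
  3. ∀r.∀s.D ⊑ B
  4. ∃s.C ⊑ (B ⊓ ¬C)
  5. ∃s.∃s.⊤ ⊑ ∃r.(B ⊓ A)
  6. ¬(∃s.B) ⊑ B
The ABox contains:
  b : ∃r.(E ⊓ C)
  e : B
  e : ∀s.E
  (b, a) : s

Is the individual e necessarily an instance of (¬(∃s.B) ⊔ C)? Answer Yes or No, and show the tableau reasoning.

Yes

1. e : (¬(∃s.B) ⊔ C)?  L(e) = {B, ∀s.E} ∪ {(∃s.B ⊓ ¬C)}
   clash {B, ¬B} at an ∃-successor — e ∈ (¬(∃s.B) ⊔ C)
2. Hence e : (¬(∃s.B) ⊔ C): entailed.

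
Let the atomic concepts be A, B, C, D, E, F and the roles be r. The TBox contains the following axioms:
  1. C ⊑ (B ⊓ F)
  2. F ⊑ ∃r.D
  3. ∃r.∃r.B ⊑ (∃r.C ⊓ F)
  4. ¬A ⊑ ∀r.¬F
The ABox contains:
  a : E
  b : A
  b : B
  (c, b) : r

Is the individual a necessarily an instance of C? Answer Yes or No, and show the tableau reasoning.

1. a : C?  L(a) = {E} ∪ {¬C}
   open: L(a) ⊇ {A, E, ¬C, ¬F, ∀r.∀r.¬B} — a ∉ C possible
2. Hence a : C: not entailed.

No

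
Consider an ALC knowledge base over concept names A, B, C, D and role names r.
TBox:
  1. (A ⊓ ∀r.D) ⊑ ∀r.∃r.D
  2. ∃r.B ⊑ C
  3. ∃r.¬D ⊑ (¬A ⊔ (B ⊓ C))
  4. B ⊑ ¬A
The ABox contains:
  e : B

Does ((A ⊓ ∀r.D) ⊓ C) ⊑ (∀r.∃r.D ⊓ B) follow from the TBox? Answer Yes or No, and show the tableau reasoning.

No

1. ((A ⊓ ∀r.D) ⊓ C) ⊑ (∀r.∃r.D ⊓ B)  ⇔  (((A ⊓ ∀r.D) ⊓ C) ⊓ (∃r.∀r.¬D ⊔ ¬B)) unsat w.r.t. T
   apply at x₀: (A ⊓ ∀r.D)⊑∀r.∃r.D
   open: L(x₀) ⊇ {A, C, ¬B, ∀r.D, ∀r.∃r.D}
2. Hence ((A ⊓ ∀r.D) ⊓ C) ⊑ (∀r.∃r.D ⊓ B): not entailed.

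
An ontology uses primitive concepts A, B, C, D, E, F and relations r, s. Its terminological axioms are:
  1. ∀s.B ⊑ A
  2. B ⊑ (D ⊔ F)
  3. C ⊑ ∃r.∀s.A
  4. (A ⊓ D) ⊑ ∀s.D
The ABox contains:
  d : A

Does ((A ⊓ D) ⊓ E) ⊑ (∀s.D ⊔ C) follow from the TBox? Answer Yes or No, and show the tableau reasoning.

Yes

1. ((A ⊓ D) ⊓ E) ⊑ (∀s.D ⊔ C)  ⇔  (((A ⊓ D) ⊓ E) ⊓ (∃s.¬D ⊓ ¬C)) unsat w.r.t. T
   all branches close; clash {D, ¬D} at an ∃-successor
2. Hence ((A ⊓ D) ⊓ E) ⊑ (∀s.D ⊔ C): entailed.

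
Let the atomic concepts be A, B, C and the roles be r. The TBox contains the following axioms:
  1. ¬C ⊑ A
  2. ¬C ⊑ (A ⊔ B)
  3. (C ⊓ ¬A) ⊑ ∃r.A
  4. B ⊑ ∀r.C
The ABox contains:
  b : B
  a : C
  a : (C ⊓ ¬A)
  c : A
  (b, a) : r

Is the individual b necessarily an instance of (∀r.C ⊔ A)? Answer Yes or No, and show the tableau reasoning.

1. b : (∀r.C ⊔ A)?  L(b) = {B} ∪ {(∃r.¬C ⊓ ¬A)}
   clash {A, ¬A} at b — b ∈ (∀r.C ⊔ A)
2. Hence b : (∀r.C ⊔ A): entailed.

Yes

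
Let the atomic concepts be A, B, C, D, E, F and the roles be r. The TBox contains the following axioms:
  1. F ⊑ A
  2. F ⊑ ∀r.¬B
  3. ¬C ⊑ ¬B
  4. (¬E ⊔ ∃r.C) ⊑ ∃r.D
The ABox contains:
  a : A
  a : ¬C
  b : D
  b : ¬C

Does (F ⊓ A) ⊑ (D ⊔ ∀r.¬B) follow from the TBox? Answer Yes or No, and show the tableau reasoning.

Yes

1. (F ⊓ A) ⊑ (D ⊔ ∀r.¬B)  ⇔  ((F ⊓ A) ⊓ (¬D ⊓ ∃r.B)) unsat w.r.t. T
   all branches close; clash {B, ¬B} at an ∃-successor
2. Hence (F ⊓ A) ⊑ (D ⊔ ∀r.¬B): entailed.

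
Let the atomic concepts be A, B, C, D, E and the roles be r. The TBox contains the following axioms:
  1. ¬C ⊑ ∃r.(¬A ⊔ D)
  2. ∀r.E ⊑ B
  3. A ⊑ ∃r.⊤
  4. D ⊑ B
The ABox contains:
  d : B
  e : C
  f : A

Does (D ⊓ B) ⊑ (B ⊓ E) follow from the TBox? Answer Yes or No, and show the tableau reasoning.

1. (D ⊓ B) ⊑ (B ⊓ E)  ⇔  ((D ⊓ B) ⊓ (¬B ⊔ ¬E)) unsat w.r.t. T
   open: L(x₀) ⊇ {B, C, D, ¬A, ¬E}
2. Hence (D ⊓ B) ⊑ (B ⊓ E): not entailed.

No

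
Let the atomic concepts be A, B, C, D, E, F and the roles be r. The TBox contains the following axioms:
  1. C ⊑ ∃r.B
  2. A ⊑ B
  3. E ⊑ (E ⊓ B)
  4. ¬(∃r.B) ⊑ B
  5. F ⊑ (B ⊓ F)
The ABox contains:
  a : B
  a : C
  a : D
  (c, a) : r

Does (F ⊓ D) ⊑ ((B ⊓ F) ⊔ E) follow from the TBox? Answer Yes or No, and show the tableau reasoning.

1. (F ⊓ D) ⊑ ((B ⊓ F) ⊔ E)  ⇔  ((F ⊓ D) ⊓ ((¬B ⊔ ¬F) ⊓ ¬E)) unsat w.r.t. T
   all branches close; clash {F, ¬F} at x₀
2. Hence (F ⊓ D) ⊑ ((B ⊓ F) ⊔ E): entailed.

Yes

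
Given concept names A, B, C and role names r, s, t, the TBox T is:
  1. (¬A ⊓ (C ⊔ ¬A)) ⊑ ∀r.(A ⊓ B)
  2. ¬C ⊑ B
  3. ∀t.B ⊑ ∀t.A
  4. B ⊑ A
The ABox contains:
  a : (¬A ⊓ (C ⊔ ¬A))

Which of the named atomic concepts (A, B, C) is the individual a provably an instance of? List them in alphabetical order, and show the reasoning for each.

{C}

1. a : A?  L(a) = {(¬A ⊓ (C ⊔ ¬A))} ∪ {¬A}
   apply at a: (¬A ⊓ (C ⊔ ¬A))⊑∀r.(A ⊓ B)
   open: L(a) ⊇ {C, ¬A, ¬B, ∀r.(A ⊓ B), ∃t.¬B} (+ ∃-successors) — a ∉ A possible
2. a : B?  L(a) = {(¬A ⊓ (C ⊔ ¬A))} ∪ {¬B}
   apply at a: (¬A ⊓ (C ⊔ ¬A))⊑∀r.(A ⊓ B)
   open: L(a) ⊇ {C, ¬A, ¬B, ∀r.(A ⊓ B), ∃t.¬B} (+ ∃-successors) — a ∉ B possible
3. a : C?  L(a) = {(¬A ⊓ (C ⊔ ¬A))} ∪ {¬C}
   clash {A, ¬A} at a — a ∈ C
4. Entailed for a: {C}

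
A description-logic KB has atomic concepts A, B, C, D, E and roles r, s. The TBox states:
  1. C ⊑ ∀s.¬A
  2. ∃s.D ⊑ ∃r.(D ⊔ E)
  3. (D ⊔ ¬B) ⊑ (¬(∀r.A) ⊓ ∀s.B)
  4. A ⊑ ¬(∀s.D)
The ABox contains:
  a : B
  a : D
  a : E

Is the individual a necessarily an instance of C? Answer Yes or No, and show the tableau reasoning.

No

1. a : C?  L(a) = {B, D, E} ∪ {¬C}
   open: L(a) ⊇ {B, D, E, ¬A, ¬C, …} (+ ∃-successors) — a ∉ C possible
2. Hence a : C: not entailed.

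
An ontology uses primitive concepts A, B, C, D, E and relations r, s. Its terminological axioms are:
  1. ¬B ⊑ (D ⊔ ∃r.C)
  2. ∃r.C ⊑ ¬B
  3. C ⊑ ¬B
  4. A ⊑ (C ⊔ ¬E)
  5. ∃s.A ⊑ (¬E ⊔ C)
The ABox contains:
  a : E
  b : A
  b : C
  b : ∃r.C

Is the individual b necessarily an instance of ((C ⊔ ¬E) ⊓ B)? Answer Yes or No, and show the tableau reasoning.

No

1. b : ((C ⊔ ¬E) ⊓ B)?  L(b) = {A, C, ∃r.C} ∪ {((¬C ⊓ E) ⊔ ¬B)}
   apply at b: ∃r.C⊑¬B; C⊑¬B; A⊑(C ⊔ ¬E)
   open: L(b) ⊇ {A, C, ¬B, ∀s.¬A, ∃r.C} (+ ∃-successors) — b ∉ ((C ⊔ ¬E) ⊓ B) possible
2. Hence b : ((C ⊔ ¬E) ⊓ B): not entailed.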